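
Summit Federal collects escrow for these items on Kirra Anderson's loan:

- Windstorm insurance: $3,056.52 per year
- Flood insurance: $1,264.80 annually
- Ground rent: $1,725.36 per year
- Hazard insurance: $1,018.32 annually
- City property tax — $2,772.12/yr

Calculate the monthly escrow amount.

Windstorm insurance = $3,056.52 per year
Flood insurance = $1,264.80 per year
Ground rent = $1,725.36 per year
Hazard insurance = $1,018.32 per year
City property tax = $2,772.12 per year
Total annual escrow = $3,056.52 + $1,264.80 + $1,725.36 + $1,018.32 + $2,772.12 = $9,837.12
Monthly = $9,837.12 / 12 = $819.76

$819.76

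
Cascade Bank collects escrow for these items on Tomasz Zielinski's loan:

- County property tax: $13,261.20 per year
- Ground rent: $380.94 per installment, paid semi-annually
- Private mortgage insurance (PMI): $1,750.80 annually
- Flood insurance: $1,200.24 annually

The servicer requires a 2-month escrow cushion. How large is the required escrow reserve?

$2,829.02

County property tax = $13,261.20 annually
Ground rent = $380.94 × 2 = $761.88 annually
Private mortgage insurance (PMI) = $1,750.80 annually
Flood insurance = $1,200.24 annually
Total annual escrow = $16,974.12
Per month = $16,974.12 ÷ 12 = $1,414.51
Reserve = 2 × $1,414.51 = $2,829.02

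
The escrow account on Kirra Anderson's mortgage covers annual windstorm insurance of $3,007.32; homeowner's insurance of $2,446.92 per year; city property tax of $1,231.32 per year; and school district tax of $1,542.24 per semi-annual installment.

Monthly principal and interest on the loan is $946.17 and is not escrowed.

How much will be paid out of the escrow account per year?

$9,770.04

Windstorm insurance = $3,007.32 per year
Homeowner's insurance = $2,446.92 per year
City property tax = $1,231.32 per year
School district tax = $1,542.24 × 2 = $3,084.48 per year
Total per year = $3,007.32 + $2,446.92 + $1,231.32 + $3,084.48 = $9,770.04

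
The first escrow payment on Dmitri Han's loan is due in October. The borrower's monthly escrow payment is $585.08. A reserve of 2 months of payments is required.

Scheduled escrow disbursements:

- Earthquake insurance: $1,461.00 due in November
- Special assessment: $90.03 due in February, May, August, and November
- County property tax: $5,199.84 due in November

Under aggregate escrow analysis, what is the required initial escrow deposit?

$6,750.87

Cushion = 2 × $585.08 = $1,170.16
Trial balance (start $0, +$585.08 each month, − disbursements):
  Oct: +$585.08 → $585.08
  Nov: +$585.08 − $6,750.87 → -$5,580.71
  Dec: +$585.08 → -$4,995.63
  Jan: +$585.08 → -$4,410.55
  Feb: +$585.08 − $90.03 → -$3,915.50
  Mar: +$585.08 → -$3,330.42
  Apr: +$585.08 → -$2,745.34
  May: +$585.08 − $90.03 → -$2,250.29
  Jun: +$585.08 → -$1,665.21
  Jul: +$585.08 → -$1,080.13
  Aug: +$585.08 − $90.03 → -$585.08
  Sep: +$585.08 → $0.00
Lowest trial balance = -$5,580.71 (Nov)
Initial deposit = cushion − low point = $1,170.16 − (-$5,580.71) = $6,750.87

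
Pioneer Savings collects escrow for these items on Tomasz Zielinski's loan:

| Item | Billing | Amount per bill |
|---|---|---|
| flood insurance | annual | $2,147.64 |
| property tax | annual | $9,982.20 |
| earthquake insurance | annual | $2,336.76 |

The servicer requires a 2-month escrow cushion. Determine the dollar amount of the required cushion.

$2,411.10

Flood insurance: $2,147.64
Property tax: $9,982.20
Earthquake insurance: $2,336.76
Combined annual = $14,466.60
Monthly escrow = $14,466.60 / 12 = $1,205.55
Reserve = 2 × $1,205.55 = $2,411.10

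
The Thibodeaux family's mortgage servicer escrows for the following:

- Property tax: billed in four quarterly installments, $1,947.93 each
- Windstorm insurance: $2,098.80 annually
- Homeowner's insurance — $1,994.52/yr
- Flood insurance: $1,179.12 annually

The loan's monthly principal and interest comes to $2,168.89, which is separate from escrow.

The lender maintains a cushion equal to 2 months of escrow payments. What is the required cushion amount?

$2,177.36

Property tax: $1,947.93 × 4 = $7,791.72 per year
Windstorm insurance: $2,098.80 per year
Homeowner's insurance: $1,994.52 per year
Flood insurance: $1,179.12 per year
Combined annual = $13,064.16
Monthly escrow = $13,064.16 ÷ 12 = $1,088.68
Required cushion = 2 × $1,088.68 = $2,177.36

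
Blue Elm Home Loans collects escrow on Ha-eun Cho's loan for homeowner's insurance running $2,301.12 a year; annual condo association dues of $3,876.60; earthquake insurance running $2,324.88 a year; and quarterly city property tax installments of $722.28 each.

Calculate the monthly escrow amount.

Homeowner's insurance: $2,301.12 per year
Condo association dues: $3,876.60 per year
Earthquake insurance: $2,324.88 per year
City property tax: $722.28 × 4 = $2,889.12 per year
Yearly total = $2,301.12 + $3,876.60 + $2,324.88 + $2,889.12 = $11,391.72
Monthly escrow = $11,391.72 ÷ 12 = $949.31

$949.31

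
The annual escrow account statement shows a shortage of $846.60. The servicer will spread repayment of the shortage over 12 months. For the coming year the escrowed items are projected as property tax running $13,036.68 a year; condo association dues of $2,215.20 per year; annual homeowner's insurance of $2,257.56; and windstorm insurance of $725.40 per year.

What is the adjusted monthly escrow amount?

Property tax — $13,036.68
Condo association dues — $2,215.20
Homeowner's insurance — $2,257.56
Windstorm insurance — $725.40
Combined annual = $13,036.68 + $2,215.20 + $2,257.56 + $725.40 = $18,234.84
Base monthly escrow = $18,234.84 / 12 = $1,519.57
Shortage per month = $846.60 / 12 = $70.55
Adjusted monthly = $1,519.57 + $70.55 = $1,590.12

$1,590.12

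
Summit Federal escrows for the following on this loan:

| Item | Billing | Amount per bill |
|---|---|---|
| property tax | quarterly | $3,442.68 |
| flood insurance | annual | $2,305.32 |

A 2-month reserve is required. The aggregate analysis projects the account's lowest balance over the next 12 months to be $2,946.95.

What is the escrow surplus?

$267.61

Property tax = $3,442.68 × 4 = $13,770.72 annually
Flood insurance = $2,305.32 annually
Annual escrow total = $13,770.72 + $2,305.32 = $16,076.04
Monthly escrow = $16,076.04 ÷ 12 = $1,339.67
Required cushion = 2 × $1,339.67 = $2,679.34
Surplus = $2,946.95 − $2,679.34 = $267.61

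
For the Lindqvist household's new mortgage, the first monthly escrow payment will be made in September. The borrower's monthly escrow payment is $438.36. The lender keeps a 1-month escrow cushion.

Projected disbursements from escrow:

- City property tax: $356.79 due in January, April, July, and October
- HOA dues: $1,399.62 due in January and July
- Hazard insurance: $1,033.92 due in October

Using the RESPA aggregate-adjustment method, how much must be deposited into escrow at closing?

Cushion = 1 × $438.36 = $438.36
Trial balance (start $0, +$438.36 each month, − disbursements):
  Sep: +$438.36 → $438.36
  Oct: +$438.36 − $1,390.71 → -$513.99
  Nov: +$438.36 → -$75.63
  Dec: +$438.36 → $362.73
  Jan: +$438.36 − $1,756.41 → -$955.32
  Feb: +$438.36 → -$516.96
  Mar: +$438.36 → -$78.60
  Apr: +$438.36 − $356.79 → $2.97
  May: +$438.36 → $441.33
  Jun: +$438.36 → $879.69
  Jul: +$438.36 − $1,756.41 → -$438.36
  Aug: +$438.36 → $0.00
Lowest trial balance = -$955.32 (Jan)
Initial deposit = cushion − low point = $438.36 − (-$955.32) = $1,393.68

$1,393.68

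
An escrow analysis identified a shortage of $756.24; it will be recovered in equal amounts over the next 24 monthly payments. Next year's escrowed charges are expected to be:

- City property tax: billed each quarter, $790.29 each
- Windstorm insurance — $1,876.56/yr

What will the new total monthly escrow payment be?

City property tax — $790.29 × 4 = $3,161.16
Windstorm insurance — $1,876.56
Annual escrow total = $3,161.16 + $1,876.56 = $5,037.72
Per month = $5,037.72 / 12 = $419.81
Shortage spread = $756.24 / 24 = $31.51/mo
Adjusted monthly = $419.81 + $31.51 = $451.32

$451.32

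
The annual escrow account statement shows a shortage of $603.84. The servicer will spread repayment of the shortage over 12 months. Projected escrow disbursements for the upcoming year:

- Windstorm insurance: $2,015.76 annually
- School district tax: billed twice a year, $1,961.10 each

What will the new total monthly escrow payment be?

$545.15

Windstorm insurance: $2,015.76 per year
School district tax: $1,961.10 × 2 = $3,922.20 per year
Combined annual = $2,015.76 + $3,922.20 = $5,937.96
Per month = $5,937.96 ÷ 12 = $494.83
Shortage spread = $603.84 / 12 = $50.32/mo
Adjusted monthly = $494.83 + $50.32 = $545.15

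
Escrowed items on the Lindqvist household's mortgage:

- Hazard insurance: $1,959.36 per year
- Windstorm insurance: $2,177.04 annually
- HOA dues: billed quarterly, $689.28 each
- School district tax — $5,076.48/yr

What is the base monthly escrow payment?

Hazard insurance — $1,959.36/yr
Windstorm insurance — $2,177.04/yr
HOA dues — $689.28 × 4 = $2,757.12/yr
School district tax — $5,076.48/yr
Combined annual = $1,959.36 + $2,177.04 + $2,757.12 + $5,076.48 = $11,970.00
Per month = $11,970.00 ÷ 12 = $997.50

$997.50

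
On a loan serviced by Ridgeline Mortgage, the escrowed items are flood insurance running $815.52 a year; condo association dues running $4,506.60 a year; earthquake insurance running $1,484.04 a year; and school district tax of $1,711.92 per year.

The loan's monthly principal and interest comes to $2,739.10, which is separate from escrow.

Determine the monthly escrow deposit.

Flood insurance — $815.52
Condo association dues — $4,506.60
Earthquake insurance — $1,484.04
School district tax — $1,711.92
Total annual escrow = $8,518.08
Monthly escrow = $8,518.08 / 12 = $709.84

$709.84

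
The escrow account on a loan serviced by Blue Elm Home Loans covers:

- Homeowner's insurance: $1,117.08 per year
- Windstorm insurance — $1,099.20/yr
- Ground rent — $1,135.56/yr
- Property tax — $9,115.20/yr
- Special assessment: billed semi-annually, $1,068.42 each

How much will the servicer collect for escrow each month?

$1,216.99

Homeowner's insurance — $1,117.08
Windstorm insurance — $1,099.20
Ground rent — $1,135.56
Property tax — $9,115.20
Special assessment — $1,068.42 × 2 = $2,136.84
Total annual escrow = $14,603.88
Monthly = $14,603.88 / 12 = $1,216.99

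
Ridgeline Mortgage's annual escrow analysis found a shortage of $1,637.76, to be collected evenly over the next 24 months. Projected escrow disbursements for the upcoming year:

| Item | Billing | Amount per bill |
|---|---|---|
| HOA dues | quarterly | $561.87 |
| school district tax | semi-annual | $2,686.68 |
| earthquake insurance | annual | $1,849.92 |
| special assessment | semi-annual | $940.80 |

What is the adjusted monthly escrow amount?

$1,014.27

HOA dues: $561.87 × 4 = $2,247.48/yr
School district tax: $2,686.68 × 2 = $5,373.36/yr
Earthquake insurance: $1,849.92/yr
Special assessment: $940.80 × 2 = $1,881.60/yr
Total per year = $11,352.36
Per month = $11,352.36 / 12 = $946.03
Monthly shortage recovery: $1,637.76 ÷ 24 = $68.24
Adjusted monthly = $946.03 + $68.24 = $1,014.27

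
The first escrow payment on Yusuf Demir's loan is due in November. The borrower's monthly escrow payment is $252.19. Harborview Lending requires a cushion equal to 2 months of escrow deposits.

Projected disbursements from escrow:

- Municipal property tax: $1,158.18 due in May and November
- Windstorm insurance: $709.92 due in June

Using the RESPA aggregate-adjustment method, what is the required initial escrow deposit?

$1,513.14

Cushion = 2 × $252.19 = $504.38
Trial balance (start $0, +$252.19 each month, − disbursements):
  Nov: +$252.19 − $1,158.18 → -$905.99
  Dec: +$252.19 → -$653.80
  Jan: +$252.19 → -$401.61
  Feb: +$252.19 → -$149.42
  Mar: +$252.19 → $102.77
  Apr: +$252.19 → $354.96
  May: +$252.19 − $1,158.18 → -$551.03
  Jun: +$252.19 − $709.92 → -$1,008.76
  Jul: +$252.19 → -$756.57
  Aug: +$252.19 → -$504.38
  Sep: +$252.19 → -$252.19
  Oct: +$252.19 → $0.00
Lowest trial balance = -$1,008.76 (Jun)
Initial deposit = cushion − low point = $504.38 − (-$1,008.76) = $1,513.14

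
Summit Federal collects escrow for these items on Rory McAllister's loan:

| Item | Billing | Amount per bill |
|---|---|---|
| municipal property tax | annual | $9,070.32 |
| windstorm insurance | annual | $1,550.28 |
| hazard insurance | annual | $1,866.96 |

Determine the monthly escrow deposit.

$1,040.63

Municipal property tax: $9,070.32
Windstorm insurance: $1,550.28
Hazard insurance: $1,866.96
Total per year = $12,487.56
Per month = $12,487.56 ÷ 12 = $1,040.63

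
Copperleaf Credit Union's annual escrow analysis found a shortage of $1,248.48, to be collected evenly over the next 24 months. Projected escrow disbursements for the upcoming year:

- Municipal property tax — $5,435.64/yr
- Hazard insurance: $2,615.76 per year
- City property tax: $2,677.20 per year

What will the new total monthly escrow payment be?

$946.07

Municipal property tax — $5,435.64
Hazard insurance — $2,615.76
City property tax — $2,677.20
Total annual escrow = $5,435.64 + $2,615.76 + $2,677.20 = $10,728.60
Per month = $10,728.60 / 12 = $894.05
Shortage per month = $1,248.48 ÷ 24 = $52.02
New monthly escrow = $894.05 + $52.02 = $946.07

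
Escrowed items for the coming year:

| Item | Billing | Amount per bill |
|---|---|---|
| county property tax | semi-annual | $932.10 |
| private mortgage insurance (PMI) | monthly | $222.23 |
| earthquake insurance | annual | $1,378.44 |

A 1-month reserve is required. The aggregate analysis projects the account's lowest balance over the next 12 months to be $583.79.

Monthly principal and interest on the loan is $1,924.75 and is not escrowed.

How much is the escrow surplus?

$91.34

County property tax — $932.10 × 2 = $1,864.20 annually
Private mortgage insurance (PMI) — $222.23 × 12 = $2,666.76 annually
Earthquake insurance — $1,378.44 annually
Total annual escrow = $1,864.20 + $2,666.76 + $1,378.44 = $5,909.40
Monthly = $5,909.40 / 12 = $492.45
Cushion = 1 × $492.45 = $492.45
Excess over cushion: $583.79 − $492.45 = $91.34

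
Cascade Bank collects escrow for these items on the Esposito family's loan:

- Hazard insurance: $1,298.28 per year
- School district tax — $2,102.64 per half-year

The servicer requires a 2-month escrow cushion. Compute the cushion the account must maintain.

Hazard insurance: $1,298.28/yr
School district tax: $2,102.64 × 2 = $4,205.28/yr
Total annual escrow = $1,298.28 + $4,205.28 = $5,503.56
Per month = $5,503.56 ÷ 12 = $458.63
Required cushion = 2 × $458.63 = $917.26

$917.26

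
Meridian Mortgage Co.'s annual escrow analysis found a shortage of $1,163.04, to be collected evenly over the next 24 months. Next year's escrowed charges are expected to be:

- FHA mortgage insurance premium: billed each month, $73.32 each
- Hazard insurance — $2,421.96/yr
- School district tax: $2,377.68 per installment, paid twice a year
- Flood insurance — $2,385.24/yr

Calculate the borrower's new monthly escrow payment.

FHA mortgage insurance premium — $73.32 × 12 = $879.84 annually
Hazard insurance — $2,421.96 annually
School district tax — $2,377.68 × 2 = $4,755.36 annually
Flood insurance — $2,385.24 annually
Yearly total = $879.84 + $2,421.96 + $4,755.36 + $2,385.24 = $10,442.40
Monthly escrow = $10,442.40 / 12 = $870.20
Monthly shortage recovery: $1,163.04 / 24 = $48.46
New monthly escrow = $870.20 + $48.46 = $918.66

$918.66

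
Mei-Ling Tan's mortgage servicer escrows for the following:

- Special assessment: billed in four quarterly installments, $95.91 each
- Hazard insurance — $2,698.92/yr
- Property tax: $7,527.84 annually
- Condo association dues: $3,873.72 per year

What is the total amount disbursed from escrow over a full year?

$14,484.12

Special assessment = $95.91 × 4 = $383.64 per year
Hazard insurance = $2,698.92 per year
Property tax = $7,527.84 per year
Condo association dues = $3,873.72 per year
Total annual escrow = $14,484.12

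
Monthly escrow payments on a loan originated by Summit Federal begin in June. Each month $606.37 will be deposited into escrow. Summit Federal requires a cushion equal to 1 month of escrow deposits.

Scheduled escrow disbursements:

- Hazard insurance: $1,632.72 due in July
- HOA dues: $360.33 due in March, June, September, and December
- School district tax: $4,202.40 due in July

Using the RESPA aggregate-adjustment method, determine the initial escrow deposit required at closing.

$5,589.08

Cushion = 1 × $606.37 = $606.37
Trial balance (start $0, +$606.37 each month, − disbursements):
  Jun: +$606.37 − $360.33 → $246.04
  Jul: +$606.37 − $5,835.12 → -$4,982.71
  Aug: +$606.37 → -$4,376.34
  Sep: +$606.37 − $360.33 → -$4,130.30
  Oct: +$606.37 → -$3,523.93
  Nov: +$606.37 → -$2,917.56
  Dec: +$606.37 − $360.33 → -$2,671.52
  Jan: +$606.37 → -$2,065.15
  Feb: +$606.37 → -$1,458.78
  Mar: +$606.37 − $360.33 → -$1,212.74
  Apr: +$606.37 → -$606.37
  May: +$606.37 → $0.00
Lowest trial balance = -$4,982.71 (Jul)
Initial deposit = cushion − low point = $606.37 − (-$4,982.71) = $5,589.08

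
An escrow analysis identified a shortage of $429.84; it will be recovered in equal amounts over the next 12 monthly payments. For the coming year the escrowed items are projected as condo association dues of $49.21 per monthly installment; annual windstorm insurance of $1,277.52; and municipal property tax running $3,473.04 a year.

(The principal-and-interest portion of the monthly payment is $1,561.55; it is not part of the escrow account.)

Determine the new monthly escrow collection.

$480.91

Condo association dues: $49.21 × 12 = $590.52 per year
Windstorm insurance: $1,277.52 per year
Municipal property tax: $3,473.04 per year
Total per year = $590.52 + $1,277.52 + $3,473.04 = $5,341.08
Base monthly escrow = $5,341.08 / 12 = $445.09
Shortage spread = $429.84 / 12 = $35.82/mo
New monthly escrow = $445.09 + $35.82 = $480.91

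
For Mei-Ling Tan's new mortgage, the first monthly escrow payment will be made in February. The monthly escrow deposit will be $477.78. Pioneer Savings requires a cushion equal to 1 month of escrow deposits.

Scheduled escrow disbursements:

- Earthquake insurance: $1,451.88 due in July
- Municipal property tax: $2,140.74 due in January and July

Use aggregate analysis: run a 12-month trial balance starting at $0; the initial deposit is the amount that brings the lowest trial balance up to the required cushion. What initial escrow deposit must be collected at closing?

$1,203.72

Cushion = 1 × $477.78 = $477.78
Trial balance (start $0, +$477.78 each month, − disbursements):
  Feb: +$477.78 → $477.78
  Mar: +$477.78 → $955.56
  Apr: +$477.78 → $1,433.34
  May: +$477.78 → $1,911.12
  Jun: +$477.78 → $2,388.90
  Jul: +$477.78 − $3,592.62 → -$725.94
  Aug: +$477.78 → -$248.16
  Sep: +$477.78 → $229.62
  Oct: +$477.78 → $707.40
  Nov: +$477.78 → $1,185.18
  Dec: +$477.78 → $1,662.96
  Jan: +$477.78 − $2,140.74 → $0.00
Lowest trial balance = -$725.94 (Jul)
Initial deposit = cushion − low point = $477.78 − (-$725.94) = $1,203.72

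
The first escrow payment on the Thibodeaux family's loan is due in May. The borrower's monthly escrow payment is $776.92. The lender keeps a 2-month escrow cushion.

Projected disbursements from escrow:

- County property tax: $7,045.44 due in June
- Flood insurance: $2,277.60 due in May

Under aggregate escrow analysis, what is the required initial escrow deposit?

Cushion = 2 × $776.92 = $1,553.84
Trial balance (start $0, +$776.92 each month, − disbursements):
  May: +$776.92 − $2,277.60 → -$1,500.68
  Jun: +$776.92 − $7,045.44 → -$7,769.20
  Jul: +$776.92 → -$6,992.28
  Aug: +$776.92 → -$6,215.36
  Sep: +$776.92 → -$5,438.44
  Oct: +$776.92 → -$4,661.52
  Nov: +$776.92 → -$3,884.60
  Dec: +$776.92 → -$3,107.68
  Jan: +$776.92 → -$2,330.76
  Feb: +$776.92 → -$1,553.84
  Mar: +$776.92 → -$776.92
  Apr: +$776.92 → $0.00
Lowest trial balance = -$7,769.20 (Jun)
Initial deposit = cushion − low point = $1,553.84 − (-$7,769.20) = $9,323.04

$9,323.04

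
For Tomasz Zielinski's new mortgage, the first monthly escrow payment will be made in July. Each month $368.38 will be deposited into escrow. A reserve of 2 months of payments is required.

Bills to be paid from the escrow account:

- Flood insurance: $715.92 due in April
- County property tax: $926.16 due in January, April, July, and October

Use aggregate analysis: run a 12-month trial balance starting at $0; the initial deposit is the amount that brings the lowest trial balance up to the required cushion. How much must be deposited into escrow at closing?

Cushion = 2 × $368.38 = $736.76
Trial balance (start $0, +$368.38 each month, − disbursements):
  Jul: +$368.38 − $926.16 → -$557.78
  Aug: +$368.38 → -$189.40
  Sep: +$368.38 → $178.98
  Oct: +$368.38 − $926.16 → -$378.80
  Nov: +$368.38 → -$10.42
  Dec: +$368.38 → $357.96
  Jan: +$368.38 − $926.16 → -$199.82
  Feb: +$368.38 → $168.56
  Mar: +$368.38 → $536.94
  Apr: +$368.38 − $1,642.08 → -$736.76
  May: +$368.38 → -$368.38
  Jun: +$368.38 → $0.00
Lowest trial balance = -$736.76 (Apr)
Initial deposit = cushion − low point = $736.76 − (-$736.76) = $1,473.52

$1,473.52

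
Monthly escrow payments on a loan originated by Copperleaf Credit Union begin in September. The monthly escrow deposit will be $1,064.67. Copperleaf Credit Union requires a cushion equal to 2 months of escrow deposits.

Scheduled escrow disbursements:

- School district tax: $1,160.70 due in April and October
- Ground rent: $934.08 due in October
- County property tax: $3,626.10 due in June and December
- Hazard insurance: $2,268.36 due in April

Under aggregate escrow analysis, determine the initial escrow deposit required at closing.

$4,258.68

Cushion = 2 × $1,064.67 = $2,129.34
Trial balance (start $0, +$1,064.67 each month, − disbursements):
  Sep: +$1,064.67 → $1,064.67
  Oct: +$1,064.67 − $2,094.78 → $34.56
  Nov: +$1,064.67 → $1,099.23
  Dec: +$1,064.67 − $3,626.10 → -$1,462.20
  Jan: +$1,064.67 → -$397.53
  Feb: +$1,064.67 → $667.14
  Mar: +$1,064.67 → $1,731.81
  Apr: +$1,064.67 − $3,429.06 → -$632.58
  May: +$1,064.67 → $432.09
  Jun: +$1,064.67 − $3,626.10 → -$2,129.34
  Jul: +$1,064.67 → -$1,064.67
  Aug: +$1,064.67 → $0.00
Lowest trial balance = -$2,129.34 (Jun)
Initial deposit = cushion − low point = $2,129.34 − (-$2,129.34) = $4,258.68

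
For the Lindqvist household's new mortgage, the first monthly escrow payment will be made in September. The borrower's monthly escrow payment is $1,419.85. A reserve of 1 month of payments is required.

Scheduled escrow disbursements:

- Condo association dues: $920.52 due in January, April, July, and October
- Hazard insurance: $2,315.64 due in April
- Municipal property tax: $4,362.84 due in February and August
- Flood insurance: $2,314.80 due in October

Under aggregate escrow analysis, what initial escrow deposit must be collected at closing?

$1,815.89

Cushion = 1 × $1,419.85 = $1,419.85
Trial balance (start $0, +$1,419.85 each month, − disbursements):
  Sep: +$1,419.85 → $1,419.85
  Oct: +$1,419.85 − $3,235.32 → -$395.62
  Nov: +$1,419.85 → $1,024.23
  Dec: +$1,419.85 → $2,444.08
  Jan: +$1,419.85 − $920.52 → $2,943.41
  Feb: +$1,419.85 − $4,362.84 → $0.42
  Mar: +$1,419.85 → $1,420.27
  Apr: +$1,419.85 − $3,236.16 → -$396.04
  May: +$1,419.85 → $1,023.81
  Jun: +$1,419.85 → $2,443.66
  Jul: +$1,419.85 − $920.52 → $2,942.99
  Aug: +$1,419.85 − $4,362.84 → $0.00
Lowest trial balance = -$396.04 (Apr)
Initial deposit = cushion − low point = $1,419.85 − (-$396.04) = $1,815.89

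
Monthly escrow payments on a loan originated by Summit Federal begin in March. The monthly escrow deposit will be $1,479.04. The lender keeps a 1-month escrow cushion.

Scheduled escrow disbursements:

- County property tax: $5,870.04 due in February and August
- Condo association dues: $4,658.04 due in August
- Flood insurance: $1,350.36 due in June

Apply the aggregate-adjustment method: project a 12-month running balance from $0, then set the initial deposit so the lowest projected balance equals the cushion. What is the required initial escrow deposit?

$4,483.24

Cushion = 1 × $1,479.04 = $1,479.04
Trial balance (start $0, +$1,479.04 each month, − disbursements):
  Mar: +$1,479.04 → $1,479.04
  Apr: +$1,479.04 → $2,958.08
  May: +$1,479.04 → $4,437.12
  Jun: +$1,479.04 − $1,350.36 → $4,565.80
  Jul: +$1,479.04 → $6,044.84
  Aug: +$1,479.04 − $10,528.08 → -$3,004.20
  Sep: +$1,479.04 → -$1,525.16
  Oct: +$1,479.04 → -$46.12
  Nov: +$1,479.04 → $1,432.92
  Dec: +$1,479.04 → $2,911.96
  Jan: +$1,479.04 → $4,391.00
  Feb: +$1,479.04 − $5,870.04 → $0.00
Lowest trial balance = -$3,004.20 (Aug)
Initial deposit = cushion − low point = $1,479.04 − (-$3,004.20) = $4,483.24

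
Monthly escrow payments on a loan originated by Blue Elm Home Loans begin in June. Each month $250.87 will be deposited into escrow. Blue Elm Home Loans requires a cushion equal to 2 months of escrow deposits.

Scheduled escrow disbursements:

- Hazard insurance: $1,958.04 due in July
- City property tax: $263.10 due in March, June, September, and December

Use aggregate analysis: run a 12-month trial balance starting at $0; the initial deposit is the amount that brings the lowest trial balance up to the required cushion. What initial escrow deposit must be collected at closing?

Cushion = 2 × $250.87 = $501.74
Trial balance (start $0, +$250.87 each month, − disbursements):
  Jun: +$250.87 − $263.10 → -$12.23
  Jul: +$250.87 − $1,958.04 → -$1,719.40
  Aug: +$250.87 → -$1,468.53
  Sep: +$250.87 − $263.10 → -$1,480.76
  Oct: +$250.87 → -$1,229.89
  Nov: +$250.87 → -$979.02
  Dec: +$250.87 − $263.10 → -$991.25
  Jan: +$250.87 → -$740.38
  Feb: +$250.87 → -$489.51
  Mar: +$250.87 − $263.10 → -$501.74
  Apr: +$250.87 → -$250.87
  May: +$250.87 → $0.00
Lowest trial balance = -$1,719.40 (Jul)
Initial deposit = cushion − low point = $501.74 − (-$1,719.40) = $2,221.14

$2,221.14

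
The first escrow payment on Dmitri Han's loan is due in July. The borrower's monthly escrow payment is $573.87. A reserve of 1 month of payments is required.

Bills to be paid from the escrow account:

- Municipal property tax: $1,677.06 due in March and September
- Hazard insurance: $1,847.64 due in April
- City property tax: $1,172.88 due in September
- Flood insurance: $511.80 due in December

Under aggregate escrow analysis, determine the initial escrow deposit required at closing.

$1,721.61

Cushion = 1 × $573.87 = $573.87
Trial balance (start $0, +$573.87 each month, − disbursements):
  Jul: +$573.87 → $573.87
  Aug: +$573.87 → $1,147.74
  Sep: +$573.87 − $2,849.94 → -$1,128.33
  Oct: +$573.87 → -$554.46
  Nov: +$573.87 → $19.41
  Dec: +$573.87 − $511.80 → $81.48
  Jan: +$573.87 → $655.35
  Feb: +$573.87 → $1,229.22
  Mar: +$573.87 − $1,677.06 → $126.03
  Apr: +$573.87 − $1,847.64 → -$1,147.74
  May: +$573.87 → -$573.87
  Jun: +$573.87 → $0.00
Lowest trial balance = -$1,147.74 (Apr)
Initial deposit = cushion − low point = $573.87 − (-$1,147.74) = $1,721.61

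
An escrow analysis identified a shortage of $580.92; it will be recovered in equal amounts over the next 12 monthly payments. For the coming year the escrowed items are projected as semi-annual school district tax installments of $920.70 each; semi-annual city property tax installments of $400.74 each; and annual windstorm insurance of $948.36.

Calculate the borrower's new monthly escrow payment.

School district tax = $920.70 × 2 = $1,841.40 per year
City property tax = $400.74 × 2 = $801.48 per year
Windstorm insurance = $948.36 per year
Annual escrow total = $3,591.24
Base monthly escrow = $3,591.24 ÷ 12 = $299.27
Monthly shortage recovery: $580.92 / 12 = $48.41
Adjusted monthly = $299.27 + $48.41 = $347.68

$347.68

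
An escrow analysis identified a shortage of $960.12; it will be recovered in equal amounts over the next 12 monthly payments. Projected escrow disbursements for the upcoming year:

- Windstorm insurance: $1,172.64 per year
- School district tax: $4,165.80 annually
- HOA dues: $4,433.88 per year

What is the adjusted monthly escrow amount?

Windstorm insurance = $1,172.64
School district tax = $4,165.80
HOA dues = $4,433.88
Total per year = $9,772.32
Monthly escrow = $9,772.32 ÷ 12 = $814.36
Shortage per month = $960.12 / 12 = $80.01
New monthly escrow = $814.36 + $80.01 = $894.37

$894.37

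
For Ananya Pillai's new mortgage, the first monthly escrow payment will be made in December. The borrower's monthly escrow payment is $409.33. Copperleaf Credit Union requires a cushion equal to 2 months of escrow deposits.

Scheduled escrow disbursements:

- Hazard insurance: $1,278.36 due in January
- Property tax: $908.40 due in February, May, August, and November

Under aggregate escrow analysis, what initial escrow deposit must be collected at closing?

Cushion = 2 × $409.33 = $818.66
Trial balance (start $0, +$409.33 each month, − disbursements):
  Dec: +$409.33 → $409.33
  Jan: +$409.33 − $1,278.36 → -$459.70
  Feb: +$409.33 − $908.40 → -$958.77
  Mar: +$409.33 → -$549.44
  Apr: +$409.33 → -$140.11
  May: +$409.33 − $908.40 → -$639.18
  Jun: +$409.33 → -$229.85
  Jul: +$409.33 → $179.48
  Aug: +$409.33 − $908.40 → -$319.59
  Sep: +$409.33 → $89.74
  Oct: +$409.33 → $499.07
  Nov: +$409.33 − $908.40 → $0.00
Lowest trial balance = -$958.77 (Feb)
Initial deposit = cushion − low point = $818.66 − (-$958.77) = $1,777.43

$1,777.43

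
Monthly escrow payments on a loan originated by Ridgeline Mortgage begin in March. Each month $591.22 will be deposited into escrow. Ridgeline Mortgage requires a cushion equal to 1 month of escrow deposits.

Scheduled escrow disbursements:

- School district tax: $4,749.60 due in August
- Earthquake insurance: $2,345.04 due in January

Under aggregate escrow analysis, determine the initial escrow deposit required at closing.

Cushion = 1 × $591.22 = $591.22
Trial balance (start $0, +$591.22 each month, − disbursements):
  Mar: +$591.22 → $591.22
  Apr: +$591.22 → $1,182.44
  May: +$591.22 → $1,773.66
  Jun: +$591.22 → $2,364.88
  Jul: +$591.22 → $2,956.10
  Aug: +$591.22 − $4,749.60 → -$1,202.28
  Sep: +$591.22 → -$611.06
  Oct: +$591.22 → -$19.84
  Nov: +$591.22 → $571.38
  Dec: +$591.22 → $1,162.60
  Jan: +$591.22 − $2,345.04 → -$591.22
  Feb: +$591.22 → $0.00
Lowest trial balance = -$1,202.28 (Aug)
Initial deposit = cushion − low point = $591.22 − (-$1,202.28) = $1,793.50

$1,793.50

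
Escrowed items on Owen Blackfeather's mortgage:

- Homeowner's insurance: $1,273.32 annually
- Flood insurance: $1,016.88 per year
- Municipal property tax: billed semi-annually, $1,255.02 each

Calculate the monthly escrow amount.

$400.02

Homeowner's insurance = $1,273.32 per year
Flood insurance = $1,016.88 per year
Municipal property tax = $1,255.02 × 2 = $2,510.04 per year
Annual escrow total = $4,800.24
Per month = $4,800.24 / 12 = $400.02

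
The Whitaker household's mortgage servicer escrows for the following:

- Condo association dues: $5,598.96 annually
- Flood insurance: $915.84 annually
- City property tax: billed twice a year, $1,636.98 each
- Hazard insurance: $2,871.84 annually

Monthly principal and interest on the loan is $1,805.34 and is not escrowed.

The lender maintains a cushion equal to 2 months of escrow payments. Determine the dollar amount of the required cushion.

Condo association dues — $5,598.96 annually
Flood insurance — $915.84 annually
City property tax — $1,636.98 × 2 = $3,273.96 annually
Hazard insurance — $2,871.84 annually
Combined annual = $12,660.60
Monthly = $12,660.60 / 12 = $1,055.05
Cushion = 2 × $1,055.05 = $2,110.10

$2,110.10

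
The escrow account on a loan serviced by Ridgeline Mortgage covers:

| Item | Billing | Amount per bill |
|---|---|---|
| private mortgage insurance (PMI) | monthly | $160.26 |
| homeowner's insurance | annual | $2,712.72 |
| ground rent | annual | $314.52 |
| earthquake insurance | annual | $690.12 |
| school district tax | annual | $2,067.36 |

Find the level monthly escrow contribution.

Private mortgage insurance (PMI) — $160.26 × 12 = $1,923.12/yr
Homeowner's insurance — $2,712.72/yr
Ground rent — $314.52/yr
Earthquake insurance — $690.12/yr
School district tax — $2,067.36/yr
Combined annual = $7,707.84
Base monthly escrow = $7,707.84 / 12 = $642.32

$642.32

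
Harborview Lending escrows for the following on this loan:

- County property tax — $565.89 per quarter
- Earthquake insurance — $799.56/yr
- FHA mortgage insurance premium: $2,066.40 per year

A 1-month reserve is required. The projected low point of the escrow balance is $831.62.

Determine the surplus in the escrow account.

County property tax = $565.89 × 4 = $2,263.56
Earthquake insurance = $799.56
FHA mortgage insurance premium = $2,066.40
Annual escrow total = $2,263.56 + $799.56 + $2,066.40 = $5,129.52
Monthly = $5,129.52 ÷ 12 = $427.46
Required cushion = 1 × $427.46 = $427.46
Excess over cushion: $831.62 − $427.46 = $404.16

$404.16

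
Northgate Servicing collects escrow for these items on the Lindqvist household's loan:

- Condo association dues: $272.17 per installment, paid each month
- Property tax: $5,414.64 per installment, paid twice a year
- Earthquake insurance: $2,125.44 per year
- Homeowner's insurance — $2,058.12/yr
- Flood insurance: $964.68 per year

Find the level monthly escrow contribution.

Condo association dues: $272.17 × 12 = $3,266.04 per year
Property tax: $5,414.64 × 2 = $10,829.28 per year
Earthquake insurance: $2,125.44 per year
Homeowner's insurance: $2,058.12 per year
Flood insurance: $964.68 per year
Yearly total = $3,266.04 + $10,829.28 + $2,125.44 + $2,058.12 + $964.68 = $19,243.56
Monthly escrow = $19,243.56 / 12 = $1,603.63

$1,603.63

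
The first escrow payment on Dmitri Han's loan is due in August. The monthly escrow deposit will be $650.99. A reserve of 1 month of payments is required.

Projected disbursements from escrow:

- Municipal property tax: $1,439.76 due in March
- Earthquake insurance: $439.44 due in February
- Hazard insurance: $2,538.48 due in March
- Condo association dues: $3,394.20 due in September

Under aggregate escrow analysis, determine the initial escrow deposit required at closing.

$3,254.95

Cushion = 1 × $650.99 = $650.99
Trial balance (start $0, +$650.99 each month, − disbursements):
  Aug: +$650.99 → $650.99
  Sep: +$650.99 − $3,394.20 → -$2,092.22
  Oct: +$650.99 → -$1,441.23
  Nov: +$650.99 → -$790.24
  Dec: +$650.99 → -$139.25
  Jan: +$650.99 → $511.74
  Feb: +$650.99 − $439.44 → $723.29
  Mar: +$650.99 − $3,978.24 → -$2,603.96
  Apr: +$650.99 → -$1,952.97
  May: +$650.99 → -$1,301.98
  Jun: +$650.99 → -$650.99
  Jul: +$650.99 → $0.00
Lowest trial balance = -$2,603.96 (Mar)
Initial deposit = cushion − low point = $650.99 − (-$2,603.96) = $3,254.95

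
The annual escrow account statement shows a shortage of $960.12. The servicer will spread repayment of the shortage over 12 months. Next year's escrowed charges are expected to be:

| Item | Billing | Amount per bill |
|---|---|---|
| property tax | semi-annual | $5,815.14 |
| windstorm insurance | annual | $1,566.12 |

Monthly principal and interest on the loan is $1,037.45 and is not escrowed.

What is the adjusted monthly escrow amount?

Property tax — $5,815.14 × 2 = $11,630.28 per year
Windstorm insurance — $1,566.12 per year
Combined annual = $11,630.28 + $1,566.12 = $13,196.40
Base monthly escrow = $13,196.40 ÷ 12 = $1,099.70
Monthly shortage recovery: $960.12 ÷ 12 = $80.01
Adjusted monthly = $1,099.70 + $80.01 = $1,179.71

$1,179.71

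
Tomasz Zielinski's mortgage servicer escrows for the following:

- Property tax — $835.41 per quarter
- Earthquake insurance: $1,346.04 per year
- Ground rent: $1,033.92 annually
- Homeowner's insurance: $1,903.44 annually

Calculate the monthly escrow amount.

Property tax: $835.41 × 4 = $3,341.64
Earthquake insurance: $1,346.04
Ground rent: $1,033.92
Homeowner's insurance: $1,903.44
Yearly total = $7,625.04
Monthly escrow = $7,625.04 ÷ 12 = $635.42

$635.42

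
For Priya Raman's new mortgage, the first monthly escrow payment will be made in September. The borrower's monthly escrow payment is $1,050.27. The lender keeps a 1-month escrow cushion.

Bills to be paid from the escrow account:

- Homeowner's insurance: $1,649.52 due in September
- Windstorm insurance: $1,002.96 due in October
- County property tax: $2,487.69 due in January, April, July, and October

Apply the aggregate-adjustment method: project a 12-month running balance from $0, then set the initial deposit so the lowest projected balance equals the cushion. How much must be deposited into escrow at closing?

$4,089.90

Cushion = 1 × $1,050.27 = $1,050.27
Trial balance (start $0, +$1,050.27 each month, − disbursements):
  Sep: +$1,050.27 − $1,649.52 → -$599.25
  Oct: +$1,050.27 − $3,490.65 → -$3,039.63
  Nov: +$1,050.27 → -$1,989.36
  Dec: +$1,050.27 → -$939.09
  Jan: +$1,050.27 − $2,487.69 → -$2,376.51
  Feb: +$1,050.27 → -$1,326.24
  Mar: +$1,050.27 → -$275.97
  Apr: +$1,050.27 − $2,487.69 → -$1,713.39
  May: +$1,050.27 → -$663.12
  Jun: +$1,050.27 → $387.15
  Jul: +$1,050.27 − $2,487.69 → -$1,050.27
  Aug: +$1,050.27 → $0.00
Lowest trial balance = -$3,039.63 (Oct)
Initial deposit = cushion − low point = $1,050.27 − (-$3,039.63) = $4,089.90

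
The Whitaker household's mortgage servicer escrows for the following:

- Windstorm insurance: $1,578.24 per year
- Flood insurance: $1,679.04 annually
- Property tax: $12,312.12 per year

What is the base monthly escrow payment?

$1,297.45

Windstorm insurance: $1,578.24 annually
Flood insurance: $1,679.04 annually
Property tax: $12,312.12 annually
Total annual escrow = $1,578.24 + $1,679.04 + $12,312.12 = $15,569.40
Base monthly escrow = $15,569.40 / 12 = $1,297.45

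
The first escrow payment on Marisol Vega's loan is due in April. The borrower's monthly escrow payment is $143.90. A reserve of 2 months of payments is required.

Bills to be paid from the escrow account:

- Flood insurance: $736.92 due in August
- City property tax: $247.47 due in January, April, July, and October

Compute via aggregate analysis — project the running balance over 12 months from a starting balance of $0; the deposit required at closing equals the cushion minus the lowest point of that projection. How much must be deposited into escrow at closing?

$800.16

Cushion = 2 × $143.90 = $287.80
Trial balance (start $0, +$143.90 each month, − disbursements):
  Apr: +$143.90 − $247.47 → -$103.57
  May: +$143.90 → $40.33
  Jun: +$143.90 → $184.23
  Jul: +$143.90 − $247.47 → $80.66
  Aug: +$143.90 − $736.92 → -$512.36
  Sep: +$143.90 → -$368.46
  Oct: +$143.90 − $247.47 → -$472.03
  Nov: +$143.90 → -$328.13
  Dec: +$143.90 → -$184.23
  Jan: +$143.90 − $247.47 → -$287.80
  Feb: +$143.90 → -$143.90
  Mar: +$143.90 → $0.00
Lowest trial balance = -$512.36 (Aug)
Initial deposit = cushion − low point = $287.80 − (-$512.36) = $800.16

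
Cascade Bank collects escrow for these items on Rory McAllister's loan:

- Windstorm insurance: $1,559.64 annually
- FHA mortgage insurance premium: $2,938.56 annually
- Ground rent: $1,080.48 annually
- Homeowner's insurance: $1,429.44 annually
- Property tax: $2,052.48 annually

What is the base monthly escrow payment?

$755.05

Windstorm insurance: $1,559.64/yr
FHA mortgage insurance premium: $2,938.56/yr
Ground rent: $1,080.48/yr
Homeowner's insurance: $1,429.44/yr
Property tax: $2,052.48/yr
Total annual escrow = $1,559.64 + $2,938.56 + $1,080.48 + $1,429.44 + $2,052.48 = $9,060.60
Monthly escrow = $9,060.60 / 12 = $755.05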